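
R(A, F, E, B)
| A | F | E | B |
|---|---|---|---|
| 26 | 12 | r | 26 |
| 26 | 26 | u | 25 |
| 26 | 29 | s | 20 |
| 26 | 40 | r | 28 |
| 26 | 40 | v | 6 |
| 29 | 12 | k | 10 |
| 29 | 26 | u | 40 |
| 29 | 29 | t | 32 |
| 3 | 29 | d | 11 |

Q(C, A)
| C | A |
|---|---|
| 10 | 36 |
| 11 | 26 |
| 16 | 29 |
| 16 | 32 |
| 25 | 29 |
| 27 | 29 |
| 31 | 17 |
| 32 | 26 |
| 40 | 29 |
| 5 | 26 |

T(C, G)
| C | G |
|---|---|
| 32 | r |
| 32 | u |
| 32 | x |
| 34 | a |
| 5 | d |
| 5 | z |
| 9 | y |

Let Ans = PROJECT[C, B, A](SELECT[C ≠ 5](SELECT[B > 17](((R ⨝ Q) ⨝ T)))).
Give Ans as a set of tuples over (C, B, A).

R ⋈ Q (natural join on A): {(26, 12, r, 26, 11), (26, 12, r, 26, 32), (26, 12, r, 26, 5), (26, 26, u, 25, 11), (26, 26, u, 25, 32), (26, 26, u, 25, 5), (26, 29, s, 20, 11), (26, 29, s, 20, 32), (26, 29, s, 20, 5), (26, 40, r, 28, 11), (26, 40, r, 28, 32), (26, 40, r, 28, 5), (26, 40, v, 6, 11), (26, 40, v, 6, 32), (26, 40, v, 6, 5), (29, 12, k, 10, 16), (29, 12, k, 10, 25), (29, 12, k, 10, 27), (29, 12, k, 10, 40), (29, 26, u, 40, 16), (29, 26, u, 40, 25), (29, 26, u, 40, 27), (29, 26, u, 40, 40), (29, 29, t, 32, 16), (29, 29, t, 32, 25), (29, 29, t, 32, 27), (29, 29, t, 32, 40)}
(R ⨝ Q) ⋈ T (natural join on C): {(26, 12, r, 26, 32, r), (26, 12, r, 26, 32, u), (26, 12, r, 26, 32, x), (26, 12, r, 26, 5, d), (26, 12, r, 26, 5, z), (26, 26, u, 25, 32, r), (26, 26, u, 25, 32, u), (26, 26, u, 25, 32, x), (26, 26, u, 25, 5, d), (26, 26, u, 25, 5, z), (26, 29, s, 20, 32, r), (26, 29, s, 20, 32, u), (26, 29, s, 20, 32, x), (26, 29, s, 20, 5, d), (26, 29, s, 20, 5, z), (26, 40, r, 28, 32, r), (26, 40, r, 28, 32, u), (26, 40, r, 28, 32, x), (26, 40, r, 28, 5, d), (26, 40, r, 28, 5, z), (26, 40, v, 6, 32, r), (26, 40, v, 6, 32, u), (26, 40, v, 6, 32, x), (26, 40, v, 6, 5, d), (26, 40, v, 6, 5, z)}
Filtering on B > 17 leaves {(26, 12, r, 26, 32, r), (26, 12, r, 26, 32, u), (26, 12, r, 26, 32, x), (26, 12, r, 26, 5, d), (26, 12, r, 26, 5, z), (26, 26, u, 25, 32, r), (26, 26, u, 25, 32, u), (26, 26, u, 25, 32, x), (26, 26, u, 25, 5, d), (26, 26, u, 25, 5, z), (26, 29, s, 20, 32, r), (26, 29, s, 20, 32, u), (26, 29, s, 20, 32, x), (26, 29, s, 20, 5, d), (26, 29, s, 20, 5, z), (26, 40, r, 28, 32, r), (26, 40, r, 28, 32, u), (26, 40, r, 28, 32, x), (26, 40, r, 28, 5, d), (26, 40, r, 28, 5, z)}.
Filtering on C ≠ 5 leaves {(26, 12, r, 26, 32, r), (26, 12, r, 26, 32, u), (26, 12, r, 26, 32, x), (26, 26, u, 25, 32, r), (26, 26, u, 25, 32, u), (26, 26, u, 25, 32, x), (26, 29, s, 20, 32, r), (26, 29, s, 20, 32, u), (26, 29, s, 20, 32, x), (26, 40, r, 28, 32, r), (26, 40, r, 28, 32, u), (26, 40, r, 28, 32, x)}.
Keep only column(s) C, B, A (8 duplicate(s) eliminated): {(32, 20, 26), (32, 25, 26), (32, 26, 26), (32, 28, 26)}

{(32, 20, 26), (32, 25, 26), (32, 26, 26), (32, 28, 26)}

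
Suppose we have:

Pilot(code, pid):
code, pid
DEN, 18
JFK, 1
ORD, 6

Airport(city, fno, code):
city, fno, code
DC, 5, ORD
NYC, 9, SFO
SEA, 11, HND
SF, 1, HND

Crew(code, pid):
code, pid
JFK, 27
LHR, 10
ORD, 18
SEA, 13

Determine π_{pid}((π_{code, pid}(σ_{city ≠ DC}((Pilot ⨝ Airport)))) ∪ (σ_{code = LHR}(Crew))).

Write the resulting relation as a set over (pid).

Pilot ⋈ Airport (natural join on code): {(ORD, 6, DC, 5)}
Filtering on city ≠ DC leaves {}.
π_{code, pid} gives {}.
Filtering on code = LHR leaves {(LHR, 10)}.
Set union of the two operands is {(LHR, 10)}.
π_{pid} gives {10}.

{10}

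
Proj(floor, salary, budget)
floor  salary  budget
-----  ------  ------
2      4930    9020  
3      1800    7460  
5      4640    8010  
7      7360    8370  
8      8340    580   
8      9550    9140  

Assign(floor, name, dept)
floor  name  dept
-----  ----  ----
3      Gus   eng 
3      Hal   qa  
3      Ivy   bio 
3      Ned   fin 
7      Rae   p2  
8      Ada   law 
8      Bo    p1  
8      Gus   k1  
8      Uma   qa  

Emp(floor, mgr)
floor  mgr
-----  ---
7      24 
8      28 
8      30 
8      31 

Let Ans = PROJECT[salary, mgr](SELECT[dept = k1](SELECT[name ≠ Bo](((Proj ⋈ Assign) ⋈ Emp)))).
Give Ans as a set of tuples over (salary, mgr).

{(8340, 28), (8340, 30), (8340, 31), (9550, 28), (9550, 30), (9550, 31)}

Proj ⋈ Assign (natural join on floor): {(3, 1800, 7460, Gus, eng), (3, 1800, 7460, Hal, qa), (3, 1800, 7460, Ivy, bio), (3, 1800, 7460, Ned, fin), (7, 7360, 8370, Rae, p2), (8, 8340, 580, Ada, law), (8, 8340, 580, Bo, p1), (8, 8340, 580, Gus, k1), (8, 8340, 580, Uma, qa), (8, 9550, 9140, Ada, law), (8, 9550, 9140, Bo, p1), (8, 9550, 9140, Gus, k1), (8, 9550, 9140, Uma, qa)}
(Proj ⋈ Assign) ⋈ Emp (natural join on floor): {(7, 7360, 8370, Rae, p2, 24), (8, 8340, 580, Ada, law, 28), (8, 8340, 580, Ada, law, 30), (8, 8340, 580, Ada, law, 31), (8, 8340, 580, Bo, p1, 28), (8, 8340, 580, Bo, p1, 30), (8, 8340, 580, Bo, p1, 31), (8, 8340, 580, Gus, k1, 28), (8, 8340, 580, Gus, k1, 30), (8, 8340, 580, Gus, k1, 31), (8, 8340, 580, Uma, qa, 28), (8, 8340, 580, Uma, qa, 30), (8, 8340, 580, Uma, qa, 31), (8, 9550, 9140, Ada, law, 28), (8, 9550, 9140, Ada, law, 30), (8, 9550, 9140, Ada, law, 31), (8, 9550, 9140, Bo, p1, 28), (8, 9550, 9140, Bo, p1, 30), (8, 9550, 9140, Bo, p1, 31), (8, 9550, 9140, Gus, k1, 28), (8, 9550, 9140, Gus, k1, 30), (8, 9550, 9140, Gus, k1, 31), (8, 9550, 9140, Uma, qa, 28), (8, 9550, 9140, Uma, qa, 30), (8, 9550, 9140, Uma, qa, 31)}
Selection name ≠ Bo: {(7, 7360, 8370, Rae, p2, 24), (8, 8340, 580, Ada, law, 28), (8, 8340, 580, Ada, law, 30), (8, 8340, 580, Ada, law, 31), (8, 8340, 580, Gus, k1, 28), (8, 8340, 580, Gus, k1, 30), (8, 8340, 580, Gus, k1, 31), (8, 8340, 580, Uma, qa, 28), (8, 8340, 580, Uma, qa, 30), (8, 8340, 580, Uma, qa, 31), (8, 9550, 9140, Ada, law, 28), (8, 9550, 9140, Ada, law, 30), (8, 9550, 9140, Ada, law, 31), (8, 9550, 9140, Gus, k1, 28), (8, 9550, 9140, Gus, k1, 30), (8, 9550, 9140, Gus, k1, 31), (8, 9550, 9140, Uma, qa, 28), (8, 9550, 9140, Uma, qa, 30), (8, 9550, 9140, Uma, qa, 31)}
Selection dept = k1: {(8, 8340, 580, Gus, k1, 28), (8, 8340, 580, Gus, k1, 30), (8, 8340, 580, Gus, k1, 31), (8, 9550, 9140, Gus, k1, 28), (8, 9550, 9140, Gus, k1, 30), (8, 9550, 9140, Gus, k1, 31)}
Projecting to salary, mgr: {(8340, 28), (8340, 30), (8340, 31), (9550, 28), (9550, 30), (9550, 31)}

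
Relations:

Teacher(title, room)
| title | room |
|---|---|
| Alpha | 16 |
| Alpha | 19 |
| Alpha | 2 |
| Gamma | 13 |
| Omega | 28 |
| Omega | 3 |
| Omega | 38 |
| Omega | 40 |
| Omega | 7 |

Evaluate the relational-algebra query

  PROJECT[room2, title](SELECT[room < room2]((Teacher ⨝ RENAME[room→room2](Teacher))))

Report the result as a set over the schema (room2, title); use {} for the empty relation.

ρ[room→room2]: schema becomes (title, room2); tuples unchanged.
Natural join on title: {(Alpha, 16, 16), (Alpha, 16, 19), (Alpha, 16, 2), (Alpha, 19, 16), (Alpha, 19, 19), (Alpha, 19, 2), (Alpha, 2, 16), (Alpha, 2, 19), (Alpha, 2, 2), (Gamma, 13, 13), (Omega, 28, 28), (Omega, 28, 3), (Omega, 28, 38), (Omega, 28, 40), (Omega, 28, 7), (Omega, 3, 28), (Omega, 3, 3), (Omega, 3, 38), (Omega, 3, 40), (Omega, 3, 7), (Omega, 38, 28), (Omega, 38, 3), (Omega, 38, 38), (Omega, 38, 40), (Omega, 38, 7), (Omega, 40, 28), (Omega, 40, 3), (Omega, 40, 38), (Omega, 40, 40), (Omega, 40, 7), (Omega, 7, 28), (Omega, 7, 3), (Omega, 7, 38), (Omega, 7, 40), (Omega, 7, 7)}
Filtering on room < room2 leaves {(Alpha, 16, 19), (Alpha, 2, 16), (Alpha, 2, 19), (Omega, 28, 38), (Omega, 28, 40), (Omega, 3, 28), (Omega, 3, 38), (Omega, 3, 40), (Omega, 3, 7), (Omega, 38, 40), (Omega, 7, 28), (Omega, 7, 38), (Omega, 7, 40)}.
Keep only column(s) room2, title (7 duplicate(s) eliminated): {(16, Alpha), (19, Alpha), (28, Omega), (38, Omega), (40, Omega), (7, Omega)}

{(16, Alpha), (19, Alpha), (28, Omega), (38, Omega), (40, Omega), (7, Omega)}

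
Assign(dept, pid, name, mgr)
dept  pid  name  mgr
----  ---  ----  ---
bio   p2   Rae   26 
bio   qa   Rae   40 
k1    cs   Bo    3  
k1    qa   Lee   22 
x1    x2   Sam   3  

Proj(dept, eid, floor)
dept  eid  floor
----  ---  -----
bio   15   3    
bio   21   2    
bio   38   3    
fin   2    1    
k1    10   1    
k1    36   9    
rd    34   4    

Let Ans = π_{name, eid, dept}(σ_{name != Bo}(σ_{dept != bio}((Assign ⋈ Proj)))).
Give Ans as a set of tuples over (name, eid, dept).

{(Lee, 10, k1), (Lee, 36, k1)}

Joining Assign and Proj on dept yields {(bio, p2, Rae, 26, 15, 3), (bio, p2, Rae, 26, 21, 2), (bio, p2, Rae, 26, 38, 3), (bio, qa, Rae, 40, 15, 3), (bio, qa, Rae, 40, 21, 2), (bio, qa, Rae, 40, 38, 3), (k1, cs, Bo, 3, 10, 1), (k1, cs, Bo, 3, 36, 9), (k1, qa, Lee, 22, 10, 1), (k1, qa, Lee, 22, 36, 9)}.
Selection dept != bio: {(k1, cs, Bo, 3, 10, 1), (k1, cs, Bo, 3, 36, 9), (k1, qa, Lee, 22, 10, 1), (k1, qa, Lee, 22, 36, 9)}
Selection name != Bo: {(k1, qa, Lee, 22, 10, 1), (k1, qa, Lee, 22, 36, 9)}
π_{name, eid, dept} gives {(Lee, 10, k1), (Lee, 36, k1)}.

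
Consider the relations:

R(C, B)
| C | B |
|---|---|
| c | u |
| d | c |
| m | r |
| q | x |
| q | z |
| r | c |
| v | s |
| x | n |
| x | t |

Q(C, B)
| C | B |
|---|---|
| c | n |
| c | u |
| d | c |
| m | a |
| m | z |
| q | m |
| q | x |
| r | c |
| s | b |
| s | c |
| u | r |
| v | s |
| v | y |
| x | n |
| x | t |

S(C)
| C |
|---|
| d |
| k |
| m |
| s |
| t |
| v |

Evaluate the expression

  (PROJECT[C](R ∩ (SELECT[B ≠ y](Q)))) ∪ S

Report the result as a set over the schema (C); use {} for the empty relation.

{c, d, k, m, q, r, s, t, v, x}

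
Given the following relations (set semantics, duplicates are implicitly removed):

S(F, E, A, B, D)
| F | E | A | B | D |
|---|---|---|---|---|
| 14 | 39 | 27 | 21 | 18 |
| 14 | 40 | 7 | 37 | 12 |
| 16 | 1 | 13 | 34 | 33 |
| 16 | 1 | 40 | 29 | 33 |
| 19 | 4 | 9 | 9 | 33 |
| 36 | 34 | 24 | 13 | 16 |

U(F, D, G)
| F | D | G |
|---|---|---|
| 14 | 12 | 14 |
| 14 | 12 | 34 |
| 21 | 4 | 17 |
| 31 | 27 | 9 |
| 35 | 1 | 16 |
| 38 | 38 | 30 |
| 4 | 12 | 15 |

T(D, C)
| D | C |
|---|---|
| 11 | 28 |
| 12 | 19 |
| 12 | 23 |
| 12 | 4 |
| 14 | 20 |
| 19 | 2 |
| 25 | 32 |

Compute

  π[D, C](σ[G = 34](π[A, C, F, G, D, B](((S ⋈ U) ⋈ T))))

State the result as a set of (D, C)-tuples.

{(12, 19), (12, 23), (12, 4)}

S ⋈ U (natural join on F, D): {(14, 40, 7, 37, 12, 14), (14, 40, 7, 37, 12, 34)}
(S ⋈ U) ⋈ T (natural join on D): {(14, 40, 7, 37, 12, 14, 19), (14, 40, 7, 37, 12, 14, 23), (14, 40, 7, 37, 12, 14, 4), (14, 40, 7, 37, 12, 34, 19), (14, 40, 7, 37, 12, 34, 23), (14, 40, 7, 37, 12, 34, 4)}
π_{A, C, F, G, D, B} gives {(7, 19, 14, 14, 12, 37), (7, 19, 14, 34, 12, 37), (7, 23, 14, 14, 12, 37), (7, 23, 14, 34, 12, 37), (7, 4, 14, 14, 12, 37), (7, 4, 14, 34, 12, 37)}.
Selection G = 34: {(7, 19, 14, 34, 12, 37), (7, 23, 14, 34, 12, 37), (7, 4, 14, 34, 12, 37)}
π_{D, C} gives {(12, 19), (12, 23), (12, 4)}.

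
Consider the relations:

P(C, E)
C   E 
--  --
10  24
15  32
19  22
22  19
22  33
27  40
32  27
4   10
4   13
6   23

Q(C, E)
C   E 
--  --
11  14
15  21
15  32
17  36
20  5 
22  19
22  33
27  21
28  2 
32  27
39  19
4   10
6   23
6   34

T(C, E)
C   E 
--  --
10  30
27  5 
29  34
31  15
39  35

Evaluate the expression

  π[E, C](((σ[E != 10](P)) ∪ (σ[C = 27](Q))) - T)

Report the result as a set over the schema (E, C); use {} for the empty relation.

{(13, 4), (19, 22), (21, 27), (22, 19), (23, 6), (24, 10), (27, 32), (32, 15), (33, 22), (40, 27)}

Apply σ_{E != 10}; surviving tuples: {(10, 24), (15, 32), (19, 22), (22, 19), (22, 33), (27, 40), (32, 27), (4, 13), (6, 23)}
Apply σ_{C = 27}; surviving tuples: {(27, 21)}
Taking the union: {(10, 24), (15, 32), (19, 22), (22, 19), (22, 33), (27, 21), (27, 40), (32, 27), (4, 13), (6, 23)}
Taking the difference: {(10, 24), (15, 32), (19, 22), (22, 19), (22, 33), (27, 21), (27, 40), (32, 27), (4, 13), (6, 23)}
Projecting to E, C: {(13, 4), (19, 22), (21, 27), (22, 19), (23, 6), (24, 10), (27, 32), (32, 15), (33, 22), (40, 27)}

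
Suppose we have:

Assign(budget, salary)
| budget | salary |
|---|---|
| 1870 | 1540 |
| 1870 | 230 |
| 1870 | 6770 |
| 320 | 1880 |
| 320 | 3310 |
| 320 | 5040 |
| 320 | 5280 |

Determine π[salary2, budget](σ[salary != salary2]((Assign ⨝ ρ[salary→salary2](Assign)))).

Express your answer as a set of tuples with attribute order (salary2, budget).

ρ[salary→salary2]: schema becomes (budget, salary2); tuples unchanged.
Natural join on budget: {(1870, 1540, 1540), (1870, 1540, 230), (1870, 1540, 6770), (1870, 230, 1540), (1870, 230, 230), (1870, 230, 6770), (1870, 6770, 1540), (1870, 6770, 230), (1870, 6770, 6770), (320, 1880, 1880), (320, 1880, 3310), (320, 1880, 5040), (320, 1880, 5280), (320, 3310, 1880), (320, 3310, 3310), (320, 3310, 5040), (320, 3310, 5280), (320, 5040, 1880), (320, 5040, 3310), (320, 5040, 5040), (320, 5040, 5280), (320, 5280, 1880), (320, 5280, 3310), (320, 5280, 5040), (320, 5280, 5280)}
Filtering on salary != salary2 leaves {(1870, 1540, 230), (1870, 1540, 6770), (1870, 230, 1540), (1870, 230, 6770), (1870, 6770, 1540), (1870, 6770, 230), (320, 1880, 3310), (320, 1880, 5040), (320, 1880, 5280), (320, 3310, 1880), (320, 3310, 5040), (320, 3310, 5280), (320, 5040, 1880), (320, 5040, 3310), (320, 5040, 5280), (320, 5280, 1880), (320, 5280, 3310), (320, 5280, 5040)}.
Projecting to salary2, budget (11 duplicate(s) eliminated): {(1540, 1870), (1880, 320), (230, 1870), (3310, 320), (5040, 320), (5280, 320), (6770, 1870)}

{(1540, 1870), (1880, 320), (230, 1870), (3310, 320), (5040, 320), (5280, 320), (6770, 1870)}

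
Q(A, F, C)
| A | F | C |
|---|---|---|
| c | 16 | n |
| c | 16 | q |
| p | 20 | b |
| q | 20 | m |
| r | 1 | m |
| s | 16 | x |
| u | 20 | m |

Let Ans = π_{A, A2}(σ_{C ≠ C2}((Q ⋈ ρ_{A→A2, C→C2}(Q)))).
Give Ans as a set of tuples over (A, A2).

ρ[A→A2, C→C2]: schema becomes (A2, F, C2); tuples unchanged.
Natural join on F: {(c, 16, n, c, n), (c, 16, n, c, q), (c, 16, n, s, x), (c, 16, q, c, n), (c, 16, q, c, q), (c, 16, q, s, x), (p, 20, b, p, b), (p, 20, b, q, m), (p, 20, b, u, m), (q, 20, m, p, b), (q, 20, m, q, m), (q, 20, m, u, m), (r, 1, m, r, m), (s, 16, x, c, n), (s, 16, x, c, q), (s, 16, x, s, x), (u, 20, m, p, b), (u, 20, m, q, m), (u, 20, m, u, m)}
Selection C ≠ C2: {(c, 16, n, c, q), (c, 16, n, s, x), (c, 16, q, c, n), (c, 16, q, s, x), (p, 20, b, q, m), (p, 20, b, u, m), (q, 20, m, p, b), (s, 16, x, c, n), (s, 16, x, c, q), (u, 20, m, p, b)}
Projecting to A, A2 (3 duplicate(s) eliminated): {(c, c), (c, s), (p, q), (p, u), (q, p), (s, c), (u, p)}

{(c, c), (c, s), (p, q), (p, u), (q, p), (s, c), (u, p)}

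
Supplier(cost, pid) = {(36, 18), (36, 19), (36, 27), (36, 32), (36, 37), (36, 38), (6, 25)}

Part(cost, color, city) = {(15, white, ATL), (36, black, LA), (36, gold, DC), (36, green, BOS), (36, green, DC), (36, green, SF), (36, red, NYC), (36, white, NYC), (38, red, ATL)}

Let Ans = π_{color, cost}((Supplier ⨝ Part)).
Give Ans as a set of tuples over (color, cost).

{(black, 36), (gold, 36), (green, 36), (red, 36), (white, 36)}

Natural join on cost: {(36, 18, black, LA), (36, 18, gold, DC), (36, 18, green, BOS), (36, 18, green, DC), (36, 18, green, SF), (36, 18, red, NYC), (36, 18, white, NYC), (36, 19, black, LA), (36, 19, gold, DC), (36, 19, green, BOS), (36, 19, green, DC), (36, 19, green, SF), (36, 19, red, NYC), (36, 19, white, NYC), (36, 27, black, LA), (36, 27, gold, DC), (36, 27, green, BOS), (36, 27, green, DC), (36, 27, green, SF), (36, 27, red, NYC), (36, 27, white, NYC), (36, 32, black, LA), (36, 32, gold, DC), (36, 32, green, BOS), (36, 32, green, DC), (36, 32, green, SF), (36, 32, red, NYC), (36, 32, white, NYC), (36, 37, black, LA), (36, 37, gold, DC), (36, 37, green, BOS), (36, 37, green, DC), (36, 37, green, SF), (36, 37, red, NYC), (36, 37, white, NYC), (36, 38, black, LA), (36, 38, gold, DC), (36, 38, green, BOS), (36, 38, green, DC), (36, 38, green, SF), (36, 38, red, NYC), (36, 38, white, NYC)}
π_{color, cost} gives {(black, 36), (gold, 36), (green, 36), (red, 36), (white, 36)} (37 duplicate(s) eliminated).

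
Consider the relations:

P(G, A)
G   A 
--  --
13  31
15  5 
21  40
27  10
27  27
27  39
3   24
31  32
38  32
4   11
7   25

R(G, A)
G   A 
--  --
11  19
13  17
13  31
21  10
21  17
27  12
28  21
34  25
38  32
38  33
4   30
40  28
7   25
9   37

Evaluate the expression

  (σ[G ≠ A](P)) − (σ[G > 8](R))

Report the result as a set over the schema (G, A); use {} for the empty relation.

Apply σ_{G ≠ A}; surviving tuples: {(13, 31), (15, 5), (21, 40), (27, 10), (27, 39), (3, 24), (31, 32), (38, 32), (4, 11), (7, 25)}
Apply σ_{G > 8}; surviving tuples: {(11, 19), (13, 17), (13, 31), (21, 10), (21, 17), (27, 12), (28, 21), (34, 25), (38, 32), (38, 33), (40, 28), (9, 37)}
Difference: {(13, 31), (15, 5), (21, 40), (27, 10), (27, 39), (3, 24), (31, 32), (38, 32), (4, 11), (7, 25)} with {(11, 19), (13, 17), (13, 31), (21, 10), (21, 17), (27, 12), (28, 21), (34, 25), (38, 32), (38, 33), (40, 28), (9, 37)} → {(15, 5), (21, 40), (27, 10), (27, 39), (3, 24), (31, 32), (4, 11), (7, 25)}

{(15, 5), (21, 40), (27, 10), (27, 39), (3, 24), (31, 32), (4, 11), (7, 25)}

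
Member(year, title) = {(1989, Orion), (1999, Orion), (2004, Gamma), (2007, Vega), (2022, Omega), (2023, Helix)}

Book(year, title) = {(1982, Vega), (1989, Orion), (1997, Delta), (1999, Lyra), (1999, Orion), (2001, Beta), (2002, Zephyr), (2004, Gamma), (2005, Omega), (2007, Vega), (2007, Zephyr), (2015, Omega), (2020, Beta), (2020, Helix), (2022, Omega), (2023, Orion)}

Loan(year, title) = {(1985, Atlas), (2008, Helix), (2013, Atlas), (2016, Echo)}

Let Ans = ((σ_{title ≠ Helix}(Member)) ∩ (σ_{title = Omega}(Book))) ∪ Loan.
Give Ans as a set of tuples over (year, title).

Filtering on title ≠ Helix leaves {(1989, Orion), (1999, Orion), (2004, Gamma), (2007, Vega), (2022, Omega)}.
Filtering on title = Omega leaves {(2005, Omega), (2015, Omega), (2022, Omega)}.
Taking the intersection: {(2022, Omega)}
Taking the union: {(1985, Atlas), (2008, Helix), (2013, Atlas), (2016, Echo), (2022, Omega)}

{(1985, Atlas), (2008, Helix), (2013, Atlas), (2016, Echo), (2022, Omega)}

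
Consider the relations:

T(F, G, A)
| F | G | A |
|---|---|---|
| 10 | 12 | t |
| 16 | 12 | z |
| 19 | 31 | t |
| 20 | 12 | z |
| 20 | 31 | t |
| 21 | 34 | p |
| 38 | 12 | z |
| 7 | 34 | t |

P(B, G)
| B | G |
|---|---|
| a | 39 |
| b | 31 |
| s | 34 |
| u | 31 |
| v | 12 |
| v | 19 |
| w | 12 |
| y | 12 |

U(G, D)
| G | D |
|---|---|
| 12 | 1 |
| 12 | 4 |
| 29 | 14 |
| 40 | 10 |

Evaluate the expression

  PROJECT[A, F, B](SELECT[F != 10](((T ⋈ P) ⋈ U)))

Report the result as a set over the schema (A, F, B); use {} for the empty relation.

{(z, 16, v), (z, 16, w), (z, 16, y), (z, 20, v), (z, 20, w), (z, 20, y), (z, 38, v), (z, 38, w), (z, 38, y)}

Natural join on G: {(10, 12, t, v), (10, 12, t, w), (10, 12, t, y), (16, 12, z, v), (16, 12, z, w), (16, 12, z, y), (19, 31, t, b), (19, 31, t, u), (20, 12, z, v), (20, 12, z, w), (20, 12, z, y), (20, 31, t, b), (20, 31, t, u), (21, 34, p, s), (38, 12, z, v), (38, 12, z, w), (38, 12, z, y), (7, 34, t, s)}
Natural join on G: {(10, 12, t, v, 1), (10, 12, t, v, 4), (10, 12, t, w, 1), (10, 12, t, w, 4), (10, 12, t, y, 1), (10, 12, t, y, 4), (16, 12, z, v, 1), (16, 12, z, v, 4), (16, 12, z, w, 1), (16, 12, z, w, 4), (16, 12, z, y, 1), (16, 12, z, y, 4), (20, 12, z, v, 1), (20, 12, z, v, 4), (20, 12, z, w, 1), (20, 12, z, w, 4), (20, 12, z, y, 1), (20, 12, z, y, 4), (38, 12, z, v, 1), (38, 12, z, v, 4), (38, 12, z, w, 1), (38, 12, z, w, 4), (38, 12, z, y, 1), (38, 12, z, y, 4)}
σ[F != 10]: keep tuples satisfying F != 10 → {(16, 12, z, v, 1), (16, 12, z, v, 4), (16, 12, z, w, 1), (16, 12, z, w, 4), (16, 12, z, y, 1), (16, 12, z, y, 4), (20, 12, z, v, 1), (20, 12, z, v, 4), (20, 12, z, w, 1), (20, 12, z, w, 4), (20, 12, z, y, 1), (20, 12, z, y, 4), (38, 12, z, v, 1), (38, 12, z, v, 4), (38, 12, z, w, 1), (38, 12, z, w, 4), (38, 12, z, y, 1), (38, 12, z, y, 4)}
Keep only column(s) A, F, B (9 duplicate(s) eliminated): {(z, 16, v), (z, 16, w), (z, 16, y), (z, 20, v), (z, 20, w), (z, 20, y), (z, 38, v), (z, 38, w), (z, 38, y)}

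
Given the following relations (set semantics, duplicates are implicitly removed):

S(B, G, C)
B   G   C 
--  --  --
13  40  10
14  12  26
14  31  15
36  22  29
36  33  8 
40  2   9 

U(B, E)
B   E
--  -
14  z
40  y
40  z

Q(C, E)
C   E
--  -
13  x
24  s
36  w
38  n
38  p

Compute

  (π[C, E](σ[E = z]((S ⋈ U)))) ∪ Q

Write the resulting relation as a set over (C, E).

{(13, x), (15, z), (24, s), (26, z), (36, w), (38, n), (38, p), (9, z)}

Natural join on B: {(14, 12, 26, z), (14, 31, 15, z), (40, 2, 9, y), (40, 2, 9, z)}
σ[E = z]: keep tuples satisfying E = z → {(14, 12, 26, z), (14, 31, 15, z), (40, 2, 9, z)}
π_{C, E} gives {(15, z), (26, z), (9, z)}.
Taking the union: {(13, x), (15, z), (24, s), (26, z), (36, w), (38, n), (38, p), (9, z)}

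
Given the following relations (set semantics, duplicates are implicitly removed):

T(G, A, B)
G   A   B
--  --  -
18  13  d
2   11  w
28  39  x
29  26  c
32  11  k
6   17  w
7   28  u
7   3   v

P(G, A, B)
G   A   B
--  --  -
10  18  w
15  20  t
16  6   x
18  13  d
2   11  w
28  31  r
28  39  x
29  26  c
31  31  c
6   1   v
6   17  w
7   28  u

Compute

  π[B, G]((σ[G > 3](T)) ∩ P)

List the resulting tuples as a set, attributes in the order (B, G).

Filtering on G > 3 leaves {(18, 13, d), (28, 39, x), (29, 26, c), (32, 11, k), (6, 17, w), (7, 28, u), (7, 3, v)}.
Set intersection of the two operands is {(18, 13, d), (28, 39, x), (29, 26, c), (6, 17, w), (7, 28, u)}.
Projecting to B, G: {(c, 29), (d, 18), (u, 7), (w, 6), (x, 28)}

{(c, 29), (d, 18), (u, 7), (w, 6), (x, 28)}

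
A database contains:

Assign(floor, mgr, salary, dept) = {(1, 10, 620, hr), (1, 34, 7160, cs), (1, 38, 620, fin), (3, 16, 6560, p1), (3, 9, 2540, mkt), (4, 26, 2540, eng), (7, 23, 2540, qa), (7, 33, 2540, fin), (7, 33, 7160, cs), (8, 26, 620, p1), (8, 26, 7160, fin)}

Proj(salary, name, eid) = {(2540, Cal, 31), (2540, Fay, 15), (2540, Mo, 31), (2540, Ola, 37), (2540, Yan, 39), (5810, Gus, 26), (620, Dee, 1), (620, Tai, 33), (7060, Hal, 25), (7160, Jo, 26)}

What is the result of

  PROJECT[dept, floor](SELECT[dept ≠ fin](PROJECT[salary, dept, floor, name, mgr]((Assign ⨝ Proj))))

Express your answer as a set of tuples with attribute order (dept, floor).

{(cs, 1), (cs, 7), (eng, 4), (hr, 1), (mkt, 3), (p1, 8), (qa, 7)}

Natural join on salary: {(1, 10, 620, hr, Dee, 1), (1, 10, 620, hr, Tai, 33), (1, 34, 7160, cs, Jo, 26), (1, 38, 620, fin, Dee, 1), (1, 38, 620, fin, Tai, 33), (3, 9, 2540, mkt, Cal, 31), (3, 9, 2540, mkt, Fay, 15), (3, 9, 2540, mkt, Mo, 31), (3, 9, 2540, mkt, Ola, 37), (3, 9, 2540, mkt, Yan, 39), (4, 26, 2540, eng, Cal, 31), (4, 26, 2540, eng, Fay, 15), (4, 26, 2540, eng, Mo, 31), (4, 26, 2540, eng, Ola, 37), (4, 26, 2540, eng, Yan, 39), (7, 23, 2540, qa, Cal, 31), (7, 23, 2540, qa, Fay, 15), (7, 23, 2540, qa, Mo, 31), (7, 23, 2540, qa, Ola, 37), (7, 23, 2540, qa, Yan, 39), (7, 33, 2540, fin, Cal, 31), (7, 33, 2540, fin, Fay, 15), (7, 33, 2540, fin, Mo, 31), (7, 33, 2540, fin, Ola, 37), (7, 33, 2540, fin, Yan, 39), (7, 33, 7160, cs, Jo, 26), (8, 26, 620, p1, Dee, 1), (8, 26, 620, p1, Tai, 33), (8, 26, 7160, fin, Jo, 26)}
π[salary, dept, floor, name, mgr]: project onto (salary, dept, floor, name, mgr) → {(2540, eng, 4, Cal, 26), (2540, eng, 4, Fay, 26), (2540, eng, 4, Mo, 26), (2540, eng, 4, Ola, 26), (2540, eng, 4, Yan, 26), (2540, fin, 7, Cal, 33), (2540, fin, 7, Fay, 33), (2540, fin, 7, Mo, 33), (2540, fin, 7, Ola, 33), (2540, fin, 7, Yan, 33), (2540, mkt, 3, Cal, 9), (2540, mkt, 3, Fay, 9), (2540, mkt, 3, Mo, 9), (2540, mkt, 3, Ola, 9), (2540, mkt, 3, Yan, 9), (2540, qa, 7, Cal, 23), (2540, qa, 7, Fay, 23), (2540, qa, 7, Mo, 23), (2540, qa, 7, Ola, 23), (2540, qa, 7, Yan, 23), (620, fin, 1, Dee, 38), (620, fin, 1, Tai, 38), (620, hr, 1, Dee, 10), (620, hr, 1, Tai, 10), (620, p1, 8, Dee, 26), (620, p1, 8, Tai, 26), (7160, cs, 1, Jo, 34), (7160, cs, 7, Jo, 33), (7160, fin, 8, Jo, 26)}
Selection dept ≠ fin: {(2540, eng, 4, Cal, 26), (2540, eng, 4, Fay, 26), (2540, eng, 4, Mo, 26), (2540, eng, 4, Ola, 26), (2540, eng, 4, Yan, 26), (2540, mkt, 3, Cal, 9), (2540, mkt, 3, Fay, 9), (2540, mkt, 3, Mo, 9), (2540, mkt, 3, Ola, 9), (2540, mkt, 3, Yan, 9), (2540, qa, 7, Cal, 23), (2540, qa, 7, Fay, 23), (2540, qa, 7, Mo, 23), (2540, qa, 7, Ola, 23), (2540, qa, 7, Yan, 23), (620, hr, 1, Dee, 10), (620, hr, 1, Tai, 10), (620, p1, 8, Dee, 26), (620, p1, 8, Tai, 26), (7160, cs, 1, Jo, 34), (7160, cs, 7, Jo, 33)}
π[dept, floor]: project onto (dept, floor) (14 duplicate(s) eliminated) → {(cs, 1), (cs, 7), (eng, 4), (hr, 1), (mkt, 3), (p1, 8), (qa, 7)}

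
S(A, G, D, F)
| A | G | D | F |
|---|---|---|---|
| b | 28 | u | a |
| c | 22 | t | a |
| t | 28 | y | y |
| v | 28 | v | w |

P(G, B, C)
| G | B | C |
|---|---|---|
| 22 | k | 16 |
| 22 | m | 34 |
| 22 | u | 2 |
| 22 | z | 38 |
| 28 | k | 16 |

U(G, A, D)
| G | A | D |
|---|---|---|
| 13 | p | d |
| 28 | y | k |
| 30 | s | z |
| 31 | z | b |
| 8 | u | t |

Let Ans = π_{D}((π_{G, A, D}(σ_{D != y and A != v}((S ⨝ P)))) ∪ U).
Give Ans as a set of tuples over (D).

Joining S and P on G yields {(b, 28, u, a, k, 16), (c, 22, t, a, k, 16), (c, 22, t, a, m, 34), (c, 22, t, a, u, 2), (c, 22, t, a, z, 38), (t, 28, y, y, k, 16), (v, 28, v, w, k, 16)}.
σ[D != y and A != v]: keep tuples satisfying D != y and A != v → {(b, 28, u, a, k, 16), (c, 22, t, a, k, 16), (c, 22, t, a, m, 34), (c, 22, t, a, u, 2), (c, 22, t, a, z, 38)}
π_{G, A, D} gives {(22, c, t), (28, b, u)} (3 duplicate(s) eliminated).
Taking the union: {(13, p, d), (22, c, t), (28, b, u), (28, y, k), (30, s, z), (31, z, b), (8, u, t)}
π_{D} gives {b, d, k, t, u, z} (1 duplicate(s) eliminated).

{b, d, k, t, u, z}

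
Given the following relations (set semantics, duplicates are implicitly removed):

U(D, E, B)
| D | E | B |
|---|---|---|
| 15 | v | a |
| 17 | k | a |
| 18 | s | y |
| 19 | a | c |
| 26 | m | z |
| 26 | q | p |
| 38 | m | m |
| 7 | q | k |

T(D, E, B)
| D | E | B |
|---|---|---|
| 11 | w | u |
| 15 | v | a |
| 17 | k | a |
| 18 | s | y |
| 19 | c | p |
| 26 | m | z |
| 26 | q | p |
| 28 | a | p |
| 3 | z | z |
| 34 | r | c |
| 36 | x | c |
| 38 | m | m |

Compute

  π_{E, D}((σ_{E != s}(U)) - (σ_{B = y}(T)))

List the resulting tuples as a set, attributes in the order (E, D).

{(a, 19), (k, 17), (m, 26), (m, 38), (q, 26), (q, 7), (v, 15)}

Selection E != s: {(15, v, a), (17, k, a), (19, a, c), (26, m, z), (26, q, p), (38, m, m), (7, q, k)}
Selection B = y: {(18, s, y)}
Difference: {(15, v, a), (17, k, a), (19, a, c), (26, m, z), (26, q, p), (38, m, m), (7, q, k)} with {(18, s, y)} → {(15, v, a), (17, k, a), (19, a, c), (26, m, z), (26, q, p), (38, m, m), (7, q, k)}
π_{E, D} gives {(a, 19), (k, 17), (m, 26), (m, 38), (q, 26), (q, 7), (v, 15)}.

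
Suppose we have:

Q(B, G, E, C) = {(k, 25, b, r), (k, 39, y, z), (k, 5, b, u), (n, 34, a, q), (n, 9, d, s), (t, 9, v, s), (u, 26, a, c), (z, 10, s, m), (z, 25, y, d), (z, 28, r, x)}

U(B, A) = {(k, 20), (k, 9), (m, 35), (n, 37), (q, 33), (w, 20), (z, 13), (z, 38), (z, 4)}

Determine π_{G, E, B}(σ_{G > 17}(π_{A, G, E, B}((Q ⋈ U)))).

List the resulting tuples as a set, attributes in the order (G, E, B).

{(25, b, k), (25, y, z), (28, r, z), (34, a, n), (39, y, k)}

Natural join on B: {(k, 25, b, r, 20), (k, 25, b, r, 9), (k, 39, y, z, 20), (k, 39, y, z, 9), (k, 5, b, u, 20), (k, 5, b, u, 9), (n, 34, a, q, 37), (n, 9, d, s, 37), (z, 10, s, m, 13), (z, 10, s, m, 38), (z, 10, s, m, 4), (z, 25, y, d, 13), (z, 25, y, d, 38), (z, 25, y, d, 4), (z, 28, r, x, 13), (z, 28, r, x, 38), (z, 28, r, x, 4)}
π_{A, G, E, B} gives {(13, 10, s, z), (13, 25, y, z), (13, 28, r, z), (20, 25, b, k), (20, 39, y, k), (20, 5, b, k), (37, 34, a, n), (37, 9, d, n), (38, 10, s, z), (38, 25, y, z), (38, 28, r, z), (4, 10, s, z), (4, 25, y, z), (4, 28, r, z), (9, 25, b, k), (9, 39, y, k), (9, 5, b, k)}.
Filtering on G > 17 leaves {(13, 25, y, z), (13, 28, r, z), (20, 25, b, k), (20, 39, y, k), (37, 34, a, n), (38, 25, y, z), (38, 28, r, z), (4, 25, y, z), (4, 28, r, z), (9, 25, b, k), (9, 39, y, k)}.
π_{G, E, B} gives {(25, b, k), (25, y, z), (28, r, z), (34, a, n), (39, y, k)} (6 duplicate(s) eliminated).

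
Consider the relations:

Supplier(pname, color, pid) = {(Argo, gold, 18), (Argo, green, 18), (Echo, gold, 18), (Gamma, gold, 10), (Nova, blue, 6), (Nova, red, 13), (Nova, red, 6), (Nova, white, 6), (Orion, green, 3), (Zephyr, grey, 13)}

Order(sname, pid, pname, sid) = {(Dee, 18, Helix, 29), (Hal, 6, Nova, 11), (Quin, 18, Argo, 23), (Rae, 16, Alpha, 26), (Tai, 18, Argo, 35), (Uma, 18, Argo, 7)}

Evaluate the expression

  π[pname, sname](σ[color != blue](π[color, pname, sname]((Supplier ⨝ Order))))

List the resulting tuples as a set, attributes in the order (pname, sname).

{(Argo, Quin), (Argo, Tai), (Argo, Uma), (Nova, Hal)}

Joining Supplier and Order on pname, pid yields {(Argo, gold, 18, Quin, 23), (Argo, gold, 18, Tai, 35), (Argo, gold, 18, Uma, 7), (Argo, green, 18, Quin, 23), (Argo, green, 18, Tai, 35), (Argo, green, 18, Uma, 7), (Nova, blue, 6, Hal, 11), (Nova, red, 6, Hal, 11), (Nova, white, 6, Hal, 11)}.
Projecting to color, pname, sname: {(blue, Nova, Hal), (gold, Argo, Quin), (gold, Argo, Tai), (gold, Argo, Uma), (green, Argo, Quin), (green, Argo, Tai), (green, Argo, Uma), (red, Nova, Hal), (white, Nova, Hal)}
Selection color != blue: {(gold, Argo, Quin), (gold, Argo, Tai), (gold, Argo, Uma), (green, Argo, Quin), (green, Argo, Tai), (green, Argo, Uma), (red, Nova, Hal), (white, Nova, Hal)}
Projecting to pname, sname (4 duplicate(s) eliminated): {(Argo, Quin), (Argo, Tai), (Argo, Uma), (Nova, Hal)}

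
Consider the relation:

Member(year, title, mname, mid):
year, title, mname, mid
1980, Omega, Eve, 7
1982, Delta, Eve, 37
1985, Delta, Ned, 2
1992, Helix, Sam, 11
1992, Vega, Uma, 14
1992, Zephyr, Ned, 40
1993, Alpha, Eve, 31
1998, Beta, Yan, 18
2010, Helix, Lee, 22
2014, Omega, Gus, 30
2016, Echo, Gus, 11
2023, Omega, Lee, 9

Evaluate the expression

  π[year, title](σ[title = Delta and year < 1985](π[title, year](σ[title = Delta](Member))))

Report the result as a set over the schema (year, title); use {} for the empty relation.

{(1982, Delta)}

Filtering on title = Delta leaves {(1982, Delta, Eve, 37), (1985, Delta, Ned, 2)}.
Projecting to title, year: {(Delta, 1982), (Delta, 1985)}
Filtering on title = Delta and year < 1985 leaves {(Delta, 1982)}.
Projecting to year, title: {(1982, Delta)}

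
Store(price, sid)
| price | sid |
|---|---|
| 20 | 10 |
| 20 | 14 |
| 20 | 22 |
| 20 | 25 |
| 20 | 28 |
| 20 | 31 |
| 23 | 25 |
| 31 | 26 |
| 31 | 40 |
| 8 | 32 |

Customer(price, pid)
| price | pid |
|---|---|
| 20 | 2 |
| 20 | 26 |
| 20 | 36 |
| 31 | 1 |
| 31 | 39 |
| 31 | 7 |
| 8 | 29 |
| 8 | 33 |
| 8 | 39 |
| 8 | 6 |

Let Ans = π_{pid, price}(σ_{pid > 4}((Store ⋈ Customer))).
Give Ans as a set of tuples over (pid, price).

Store ⋈ Customer (natural join on price): {(20, 10, 2), (20, 10, 26), (20, 10, 36), (20, 14, 2), (20, 14, 26), (20, 14, 36), (20, 22, 2), (20, 22, 26), (20, 22, 36), (20, 25, 2), (20, 25, 26), (20, 25, 36), (20, 28, 2), (20, 28, 26), (20, 28, 36), (20, 31, 2), (20, 31, 26), (20, 31, 36), (31, 26, 1), (31, 26, 39), (31, 26, 7), (31, 40, 1), (31, 40, 39), (31, 40, 7), (8, 32, 29), (8, 32, 33), (8, 32, 39), (8, 32, 6)}
σ[pid > 4]: keep tuples satisfying pid > 4 → {(20, 10, 26), (20, 10, 36), (20, 14, 26), (20, 14, 36), (20, 22, 26), (20, 22, 36), (20, 25, 26), (20, 25, 36), (20, 28, 26), (20, 28, 36), (20, 31, 26), (20, 31, 36), (31, 26, 39), (31, 26, 7), (31, 40, 39), (31, 40, 7), (8, 32, 29), (8, 32, 33), (8, 32, 39), (8, 32, 6)}
Projecting to pid, price (12 duplicate(s) eliminated): {(26, 20), (29, 8), (33, 8), (36, 20), (39, 31), (39, 8), (6, 8), (7, 31)}

{(26, 20), (29, 8), (33, 8), (36, 20), (39, 31), (39, 8), (6, 8), (7, 31)}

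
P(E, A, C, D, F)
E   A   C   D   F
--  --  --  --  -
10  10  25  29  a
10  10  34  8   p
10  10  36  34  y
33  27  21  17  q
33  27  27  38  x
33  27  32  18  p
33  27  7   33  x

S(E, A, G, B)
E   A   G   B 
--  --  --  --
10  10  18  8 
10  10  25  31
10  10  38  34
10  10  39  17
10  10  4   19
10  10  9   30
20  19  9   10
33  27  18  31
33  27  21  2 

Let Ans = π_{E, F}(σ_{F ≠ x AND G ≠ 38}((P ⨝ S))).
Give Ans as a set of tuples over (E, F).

{(10, a), (10, p), (10, y), (33, p), (33, q)}

Joining P and S on E, A yields {(10, 10, 25, 29, a, 18, 8), (10, 10, 25, 29, a, 25, 31), (10, 10, 25, 29, a, 38, 34), (10, 10, 25, 29, a, 39, 17), (10, 10, 25, 29, a, 4, 19), (10, 10, 25, 29, a, 9, 30), (10, 10, 34, 8, p, 18, 8), (10, 10, 34, 8, p, 25, 31), (10, 10, 34, 8, p, 38, 34), (10, 10, 34, 8, p, 39, 17), (10, 10, 34, 8, p, 4, 19), (10, 10, 34, 8, p, 9, 30), (10, 10, 36, 34, y, 18, 8), (10, 10, 36, 34, y, 25, 31), (10, 10, 36, 34, y, 38, 34), (10, 10, 36, 34, y, 39, 17), (10, 10, 36, 34, y, 4, 19), (10, 10, 36, 34, y, 9, 30), (33, 27, 21, 17, q, 18, 31), (33, 27, 21, 17, q, 21, 2), (33, 27, 27, 38, x, 18, 31), (33, 27, 27, 38, x, 21, 2), (33, 27, 32, 18, p, 18, 31), (33, 27, 32, 18, p, 21, 2), (33, 27, 7, 33, x, 18, 31), (33, 27, 7, 33, x, 21, 2)}.
σ[F ≠ x AND G ≠ 38]: keep tuples satisfying F ≠ x AND G ≠ 38 → {(10, 10, 25, 29, a, 18, 8), (10, 10, 25, 29, a, 25, 31), (10, 10, 25, 29, a, 39, 17), (10, 10, 25, 29, a, 4, 19), (10, 10, 25, 29, a, 9, 30), (10, 10, 34, 8, p, 18, 8), (10, 10, 34, 8, p, 25, 31), (10, 10, 34, 8, p, 39, 17), (10, 10, 34, 8, p, 4, 19), (10, 10, 34, 8, p, 9, 30), (10, 10, 36, 34, y, 18, 8), (10, 10, 36, 34, y, 25, 31), (10, 10, 36, 34, y, 39, 17), (10, 10, 36, 34, y, 4, 19), (10, 10, 36, 34, y, 9, 30), (33, 27, 21, 17, q, 18, 31), (33, 27, 21, 17, q, 21, 2), (33, 27, 32, 18, p, 18, 31), (33, 27, 32, 18, p, 21, 2)}
Keep only column(s) E, F (14 duplicate(s) eliminated): {(10, a), (10, p), (10, y), (33, p), (33, q)}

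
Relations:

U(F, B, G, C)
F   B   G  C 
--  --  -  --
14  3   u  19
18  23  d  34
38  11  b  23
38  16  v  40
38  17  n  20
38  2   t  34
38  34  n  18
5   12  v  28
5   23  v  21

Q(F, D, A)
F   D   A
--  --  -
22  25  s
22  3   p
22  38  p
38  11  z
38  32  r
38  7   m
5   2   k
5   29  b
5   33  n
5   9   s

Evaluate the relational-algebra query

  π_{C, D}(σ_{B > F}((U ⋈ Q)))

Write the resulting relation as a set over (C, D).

{(21, 2), (21, 29), (21, 33), (21, 9), (28, 2), (28, 29), (28, 33), (28, 9)}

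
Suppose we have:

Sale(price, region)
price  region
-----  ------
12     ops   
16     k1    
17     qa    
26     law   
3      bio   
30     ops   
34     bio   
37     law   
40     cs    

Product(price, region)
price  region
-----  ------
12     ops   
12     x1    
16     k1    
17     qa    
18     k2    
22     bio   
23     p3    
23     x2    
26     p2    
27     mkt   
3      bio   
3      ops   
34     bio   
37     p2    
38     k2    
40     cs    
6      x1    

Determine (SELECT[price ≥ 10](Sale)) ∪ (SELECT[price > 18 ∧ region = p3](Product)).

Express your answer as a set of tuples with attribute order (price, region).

Filtering on price ≥ 10 leaves {(12, ops), (16, k1), (17, qa), (26, law), (30, ops), (34, bio), (37, law), (40, cs)}.
Filtering on price > 18 ∧ region = p3 leaves {(23, p3)}.
Union: {(12, ops), (16, k1), (17, qa), (26, law), (30, ops), (34, bio), (37, law), (40, cs)} with {(23, p3)} → {(12, ops), (16, k1), (17, qa), (23, p3), (26, law), (30, ops), (34, bio), (37, law), (40, cs)}

{(12, ops), (16, k1), (17, qa), (23, p3), (26, law), (30, ops), (34, bio), (37, law), (40, cs)}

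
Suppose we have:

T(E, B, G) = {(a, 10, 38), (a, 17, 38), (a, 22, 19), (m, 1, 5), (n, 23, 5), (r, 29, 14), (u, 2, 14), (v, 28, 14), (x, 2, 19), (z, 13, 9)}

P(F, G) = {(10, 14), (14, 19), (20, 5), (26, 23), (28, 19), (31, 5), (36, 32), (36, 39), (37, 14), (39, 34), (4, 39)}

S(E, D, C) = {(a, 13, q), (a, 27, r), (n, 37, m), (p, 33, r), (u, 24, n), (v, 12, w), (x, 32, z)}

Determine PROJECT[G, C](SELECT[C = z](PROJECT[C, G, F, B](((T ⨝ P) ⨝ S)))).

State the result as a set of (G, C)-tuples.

{(19, z)}

Natural join on G: {(a, 22, 19, 14), (a, 22, 19, 28), (m, 1, 5, 20), (m, 1, 5, 31), (n, 23, 5, 20), (n, 23, 5, 31), (r, 29, 14, 10), (r, 29, 14, 37), (u, 2, 14, 10), (u, 2, 14, 37), (v, 28, 14, 10), (v, 28, 14, 37), (x, 2, 19, 14), (x, 2, 19, 28)}
Natural join on E: {(a, 22, 19, 14, 13, q), (a, 22, 19, 14, 27, r), (a, 22, 19, 28, 13, q), (a, 22, 19, 28, 27, r), (n, 23, 5, 20, 37, m), (n, 23, 5, 31, 37, m), (u, 2, 14, 10, 24, n), (u, 2, 14, 37, 24, n), (v, 28, 14, 10, 12, w), (v, 28, 14, 37, 12, w), (x, 2, 19, 14, 32, z), (x, 2, 19, 28, 32, z)}
Projecting to C, G, F, B: {(m, 5, 20, 23), (m, 5, 31, 23), (n, 14, 10, 2), (n, 14, 37, 2), (q, 19, 14, 22), (q, 19, 28, 22), (r, 19, 14, 22), (r, 19, 28, 22), (w, 14, 10, 28), (w, 14, 37, 28), (z, 19, 14, 2), (z, 19, 28, 2)}
σ[C = z]: keep tuples satisfying C = z → {(z, 19, 14, 2), (z, 19, 28, 2)}
Projecting to G, C (1 duplicate(s) eliminated): {(19, z)}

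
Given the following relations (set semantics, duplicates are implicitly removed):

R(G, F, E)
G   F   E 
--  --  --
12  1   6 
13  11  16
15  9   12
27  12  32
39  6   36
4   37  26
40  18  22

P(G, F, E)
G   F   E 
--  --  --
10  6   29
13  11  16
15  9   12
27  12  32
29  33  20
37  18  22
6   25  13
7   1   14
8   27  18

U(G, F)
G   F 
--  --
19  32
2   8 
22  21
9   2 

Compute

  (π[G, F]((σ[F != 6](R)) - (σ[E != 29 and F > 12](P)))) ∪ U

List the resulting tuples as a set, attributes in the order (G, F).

Apply σ_{F != 6}; surviving tuples: {(12, 1, 6), (13, 11, 16), (15, 9, 12), (27, 12, 32), (4, 37, 26), (40, 18, 22)}
Apply σ_{E != 29 and F > 12}; surviving tuples: {(29, 33, 20), (37, 18, 22), (6, 25, 13), (8, 27, 18)}
Difference: {(12, 1, 6), (13, 11, 16), (15, 9, 12), (27, 12, 32), (4, 37, 26), (40, 18, 22)} with {(29, 33, 20), (37, 18, 22), (6, 25, 13), (8, 27, 18)} → {(12, 1, 6), (13, 11, 16), (15, 9, 12), (27, 12, 32), (4, 37, 26), (40, 18, 22)}
π[G, F]: project onto (G, F) → {(12, 1), (13, 11), (15, 9), (27, 12), (4, 37), (40, 18)}
Union: {(12, 1), (13, 11), (15, 9), (27, 12), (4, 37), (40, 18)} with {(19, 32), (2, 8), (22, 21), (9, 2)} → {(12, 1), (13, 11), (15, 9), (19, 32), (2, 8), (22, 21), (27, 12), (4, 37), (40, 18), (9, 2)}

{(12, 1), (13, 11), (15, 9), (19, 32), (2, 8), (22, 21), (27, 12), (4, 37), (40, 18), (9, 2)}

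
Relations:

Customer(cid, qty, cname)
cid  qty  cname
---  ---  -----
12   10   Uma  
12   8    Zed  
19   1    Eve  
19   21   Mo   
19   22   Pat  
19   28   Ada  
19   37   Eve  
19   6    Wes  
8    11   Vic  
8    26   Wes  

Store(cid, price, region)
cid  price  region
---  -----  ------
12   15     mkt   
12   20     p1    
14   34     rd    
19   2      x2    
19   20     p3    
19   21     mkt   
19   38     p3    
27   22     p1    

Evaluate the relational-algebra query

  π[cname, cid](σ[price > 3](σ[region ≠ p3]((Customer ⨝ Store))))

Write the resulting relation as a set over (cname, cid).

{(Ada, 19), (Eve, 19), (Mo, 19), (Pat, 19), (Uma, 12), (Wes, 19), (Zed, 12)}

Joining Customer and Store on cid yields {(12, 10, Uma, 15, mkt), (12, 10, Uma, 20, p1), (12, 8, Zed, 15, mkt), (12, 8, Zed, 20, p1), (19, 1, Eve, 2, x2), (19, 1, Eve, 20, p3), (19, 1, Eve, 21, mkt), (19, 1, Eve, 38, p3), (19, 21, Mo, 2, x2), (19, 21, Mo, 20, p3), (19, 21, Mo, 21, mkt), (19, 21, Mo, 38, p3), (19, 22, Pat, 2, x2), (19, 22, Pat, 20, p3), (19, 22, Pat, 21, mkt), (19, 22, Pat, 38, p3), (19, 28, Ada, 2, x2), (19, 28, Ada, 20, p3), (19, 28, Ada, 21, mkt), (19, 28, Ada, 38, p3), (19, 37, Eve, 2, x2), (19, 37, Eve, 20, p3), (19, 37, Eve, 21, mkt), (19, 37, Eve, 38, p3), (19, 6, Wes, 2, x2), (19, 6, Wes, 20, p3), (19, 6, Wes, 21, mkt), (19, 6, Wes, 38, p3)}.
Filtering on region ≠ p3 leaves {(12, 10, Uma, 15, mkt), (12, 10, Uma, 20, p1), (12, 8, Zed, 15, mkt), (12, 8, Zed, 20, p1), (19, 1, Eve, 2, x2), (19, 1, Eve, 21, mkt), (19, 21, Mo, 2, x2), (19, 21, Mo, 21, mkt), (19, 22, Pat, 2, x2), (19, 22, Pat, 21, mkt), (19, 28, Ada, 2, x2), (19, 28, Ada, 21, mkt), (19, 37, Eve, 2, x2), (19, 37, Eve, 21, mkt), (19, 6, Wes, 2, x2), (19, 6, Wes, 21, mkt)}.
Filtering on price > 3 leaves {(12, 10, Uma, 15, mkt), (12, 10, Uma, 20, p1), (12, 8, Zed, 15, mkt), (12, 8, Zed, 20, p1), (19, 1, Eve, 21, mkt), (19, 21, Mo, 21, mkt), (19, 22, Pat, 21, mkt), (19, 28, Ada, 21, mkt), (19, 37, Eve, 21, mkt), (19, 6, Wes, 21, mkt)}.
π[cname, cid]: project onto (cname, cid) (3 duplicate(s) eliminated) → {(Ada, 19), (Eve, 19), (Mo, 19), (Pat, 19), (Uma, 12), (Wes, 19), (Zed, 12)}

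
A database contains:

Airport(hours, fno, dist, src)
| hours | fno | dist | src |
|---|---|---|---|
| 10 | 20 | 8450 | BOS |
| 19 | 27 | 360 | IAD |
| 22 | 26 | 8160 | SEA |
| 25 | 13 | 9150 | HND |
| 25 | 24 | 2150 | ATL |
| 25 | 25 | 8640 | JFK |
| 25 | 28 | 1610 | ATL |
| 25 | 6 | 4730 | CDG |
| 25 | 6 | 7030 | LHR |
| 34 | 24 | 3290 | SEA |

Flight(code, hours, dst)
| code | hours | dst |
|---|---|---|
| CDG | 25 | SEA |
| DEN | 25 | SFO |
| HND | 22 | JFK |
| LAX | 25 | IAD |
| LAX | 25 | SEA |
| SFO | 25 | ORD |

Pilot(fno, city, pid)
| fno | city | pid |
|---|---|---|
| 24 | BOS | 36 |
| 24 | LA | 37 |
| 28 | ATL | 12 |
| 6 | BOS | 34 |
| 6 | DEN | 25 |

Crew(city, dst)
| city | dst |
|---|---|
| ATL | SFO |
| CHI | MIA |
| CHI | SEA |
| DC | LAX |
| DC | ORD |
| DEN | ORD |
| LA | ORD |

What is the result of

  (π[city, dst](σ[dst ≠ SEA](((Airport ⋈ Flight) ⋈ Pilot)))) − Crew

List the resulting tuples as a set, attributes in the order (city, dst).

{(ATL, IAD), (ATL, ORD), (BOS, IAD), (BOS, ORD), (BOS, SFO), (DEN, IAD), (DEN, SFO), (LA, IAD), (LA, SFO)}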